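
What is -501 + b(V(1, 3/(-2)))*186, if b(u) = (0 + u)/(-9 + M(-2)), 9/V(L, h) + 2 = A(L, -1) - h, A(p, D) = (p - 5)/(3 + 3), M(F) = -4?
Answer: -35547/91 ≈ -390.63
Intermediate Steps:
A(p, D) = -5/6 + p/6 (A(p, D) = (-5 + p)/6 = (-5 + p)*(1/6) = -5/6 + p/6)
V(L, h) = 9/(-17/6 - h + L/6) (V(L, h) = 9/(-2 + ((-5/6 + L/6) - h)) = 9/(-2 + (-5/6 - h + L/6)) = 9/(-17/6 - h + L/6))
b(u) = -u/13 (b(u) = (0 + u)/(-9 - 4) = u/(-13) = u*(-1/13) = -u/13)
-501 + b(V(1, 3/(-2)))*186 = -501 - (-54)/(13*(17 - 1*1 + 6*(3/(-2))))*186 = -501 - (-54)/(13*(17 - 1 + 6*(3*(-1/2))))*186 = -501 - (-54)/(13*(17 - 1 + 6*(-3/2)))*186 = -501 - (-54)/(13*(17 - 1 - 9))*186 = -501 - (-54)/(13*7)*186 = -501 - 1/13*(-54/7)*186 = -501 + (54/91)*186 = -501 + 10044/91 = -35547/91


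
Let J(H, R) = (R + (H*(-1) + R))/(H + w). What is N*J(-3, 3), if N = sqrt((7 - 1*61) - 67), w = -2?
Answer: -99*I/5 ≈ -19.8*I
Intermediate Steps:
J(H, R) = (-H + 2*R)/(-2 + H) (J(H, R) = (R + (H*(-1) + R))/(H - 2) = (R + (-H + R))/(-2 + H) = (R + (R - H))/(-2 + H) = (-H + 2*R)/(-2 + H))
N = 11*I (N = sqrt((7 - 61) - 67) = sqrt(-54 - 67) = sqrt(-121) = 11*I ≈ 11.0*I)
N*J(-3, 3) = (11*I)*((-1*(-3) + 2*3)/(-2 - 3)) = (11*I)*((3 + 6)/(-5)) = (11*I)*(-1/5*9) = (11*I)*(-9/5) = -99*I/5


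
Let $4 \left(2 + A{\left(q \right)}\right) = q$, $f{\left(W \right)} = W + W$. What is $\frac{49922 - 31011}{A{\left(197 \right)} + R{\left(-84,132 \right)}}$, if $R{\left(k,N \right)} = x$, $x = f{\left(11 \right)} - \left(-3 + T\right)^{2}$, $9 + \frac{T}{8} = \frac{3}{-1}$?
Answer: $- \frac{75644}{38927} \approx -1.9432$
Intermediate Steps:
$f{\left(W \right)} = 2 W$
$T = -96$ ($T = -72 + 8 \frac{3}{-1} = -72 + 8 \cdot 3 \left(-1\right) = -72 + 8 \left(-3\right) = -72 - 24 = -96$)
$A{\left(q \right)} = -2 + \frac{q}{4}$
$x = -9779$ ($x = 2 \cdot 11 - \left(-3 - 96\right)^{2} = 22 - \left(-99\right)^{2} = 22 - 9801 = -9779$)
$R{\left(k,N \right)} = -9779$
$\frac{49922 - 31011}{A{\left(197 \right)} + R{\left(-84,132 \right)}} = \frac{49922 - 31011}{\left(-2 + \frac{1}{4} \cdot 197\right) - 9779} = \frac{18911}{\left(-2 + \frac{197}{4}\right) - 9779} = \frac{18911}{\frac{189}{4} - 9779} = \frac{18911}{- \frac{38927}{4}} = 18911 \left(- \frac{4}{38927}\right) = - \frac{75644}{38927}$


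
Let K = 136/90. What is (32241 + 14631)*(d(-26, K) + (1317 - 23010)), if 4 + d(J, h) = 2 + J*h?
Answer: -5093647944/5 ≈ -1.0187e+9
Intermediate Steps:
K = 68/45 (K = 136*(1/90) = 68/45 ≈ 1.5111)
d(J, h) = -2 + J*h (d(J, h) = -4 + (2 + J*h) = -2 + J*h)
(32241 + 14631)*(d(-26, K) + (1317 - 23010)) = (32241 + 14631)*((-2 - 26*68/45) + (1317 - 23010)) = 46872*((-2 - 1768/45) - 21693) = 46872*(-1858/45 - 21693) = 46872*(-978043/45) = -5093647944/5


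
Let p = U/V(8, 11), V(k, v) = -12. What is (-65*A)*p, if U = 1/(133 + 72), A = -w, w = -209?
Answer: 2717/492 ≈ 5.5224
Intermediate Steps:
A = 209 (A = -1*(-209) = 209)
U = 1/205 ≈ 0.0048781
p = -1/2460 (p = (1/205)/(-12) = (1/205)*(-1/12) = -1/2460 ≈ -0.00040650)
(-65*A)*p = -65*209*(-1/2460) = -13585*(-1/2460) = 2717/492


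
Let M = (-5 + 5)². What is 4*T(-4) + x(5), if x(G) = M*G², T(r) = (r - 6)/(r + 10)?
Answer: -20/3 ≈ -6.6667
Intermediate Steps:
M = 0 (M = 0² = 0)
T(r) = (-6 + r)/(10 + r)
x(G) = 0 (x(G) = 0*G² = 0)
4*T(-4) + x(5) = 4*((-6 - 4)/(10 - 4)) + 0 = 4*(-10/6) + 0 = 4*((⅙)*(-10)) + 0 = 4*(-5/3) + 0 = -20/3 + 0 = -20/3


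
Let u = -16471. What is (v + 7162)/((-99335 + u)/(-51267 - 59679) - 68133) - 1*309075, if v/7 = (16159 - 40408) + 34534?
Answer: -389382803410237/1259828002 ≈ -3.0908e+5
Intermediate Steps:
v = 71995 (v = 7*((16159 - 40408) + 34534) = 7*(-24249 + 34534) = 7*10285 = 71995)
(v + 7162)/((-99335 + u)/(-51267 - 59679) - 68133) - 1*309075 = (71995 + 7162)/((-99335 - 16471)/(-51267 - 59679) - 68133) - 1*309075 = 79157/(-115806/(-110946) - 68133) - 309075 = 79157/(-115806*(-1/110946) - 68133) - 309075 = 79157/(19301/18491 - 68133) - 309075 = 79157/(-1259828002/18491) - 309075 = 79157*(-18491/1259828002) - 309075 = -1463692087/1259828002 - 309075 = -389382803410237/1259828002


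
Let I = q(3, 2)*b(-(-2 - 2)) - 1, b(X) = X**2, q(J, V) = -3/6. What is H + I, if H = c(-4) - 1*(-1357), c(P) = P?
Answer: 1344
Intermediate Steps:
q(J, V) = -1/2 (q(J, V) = -3*1/6 = -1/2)
I = -9 (I = -(-2 - 2)**2/2 - 1 = -(-1*(-4))**2/2 - 1 = -1/2*4**2 - 1 = -1/2*16 - 1 = -8 - 1 = -9)
H = 1353 (H = -4 - 1*(-1357) = -4 + 1357 = 1353)
H + I = 1353 - 9 = 1344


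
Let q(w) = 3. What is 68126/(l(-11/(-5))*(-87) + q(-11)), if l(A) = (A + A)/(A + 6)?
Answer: -2793166/1791 ≈ -1559.6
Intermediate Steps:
l(A) = 2*A/(6 + A) (l(A) = (2*A)/(6 + A) = 2*A/(6 + A))
68126/(l(-11/(-5))*(-87) + q(-11)) = 68126/((2*(-11/(-5))/(6 - 11/(-5)))*(-87) + 3) = 68126/((2*(-11*(-⅕))/(6 - 11*(-⅕)))*(-87) + 3) = 68126/((2*(11/5)/(6 + 11/5))*(-87) + 3) = 68126/((2*(11/5)/(41/5))*(-87) + 3) = 68126/((2*(11/5)*(5/41))*(-87) + 3) = 68126/((22/41)*(-87) + 3) = 68126/(-1914/41 + 3) = 68126/(-1791/41) = 68126*(-41/1791) = -2793166/1791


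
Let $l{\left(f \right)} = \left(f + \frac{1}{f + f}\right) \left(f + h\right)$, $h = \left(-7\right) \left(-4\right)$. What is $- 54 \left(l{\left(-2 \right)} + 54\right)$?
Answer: $243$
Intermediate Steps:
$h = 28$
$l{\left(f \right)} = \left(28 + f\right) \left(f + \frac{1}{2 f}\right)$ ($l{\left(f \right)} = \left(f + \frac{1}{f + f}\right) \left(f + 28\right) = \left(f + \frac{1}{2 f}\right) \left(28 + f\right) = \left(28 + f\right) \left(f + \frac{1}{2 f}\right)$)
$- 54 \left(l{\left(-2 \right)} + 54\right) = - 54 \left(\left(\frac{1}{2} + \left(-2\right)^{2} + \frac{14}{-2} + 28 \left(-2\right)\right) + 54\right) = - 54 \left(\left(\frac{1}{2} + 4 + 14 \left(- \frac{1}{2}\right) - 56\right) + 54\right) = - 54 \left(\left(\frac{1}{2} + 4 - 7 - 56\right) + 54\right) = - 54 \left(- \frac{117}{2} + 54\right) = \left(-54\right) \left(- \frac{9}{2}\right) = 243$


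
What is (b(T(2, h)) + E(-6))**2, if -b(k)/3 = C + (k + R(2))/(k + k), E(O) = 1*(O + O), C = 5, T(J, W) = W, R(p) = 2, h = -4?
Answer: 12321/16 ≈ 770.06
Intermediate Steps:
E(O) = 2*O (E(O) = 1*(2*O) = 2*O)
b(k) = -15 - 3*(2 + k)/(2*k) (b(k) = -3*(5 + (k + 2)/(k + k)) = -3*(5 + (2 + k)/((2*k))) = -3*(5 + (2 + k)*(1/(2*k))) = -3*(5 + (2 + k)/(2*k)) = -15 - 3*(2 + k)/(2*k))
(b(T(2, h)) + E(-6))**2 = ((-33/2 - 3/(-4)) + 2*(-6))**2 = ((-33/2 - 3*(-1/4)) - 12)**2 = ((-33/2 + 3/4) - 12)**2 = (-63/4 - 12)**2 = (-111/4)**2 = 12321/16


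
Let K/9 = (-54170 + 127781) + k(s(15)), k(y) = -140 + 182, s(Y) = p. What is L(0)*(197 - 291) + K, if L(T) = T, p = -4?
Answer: 662877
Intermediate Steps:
s(Y) = -4
k(y) = 42
K = 662877 (K = 9*((-54170 + 127781) + 42) = 9*(73611 + 42) = 9*73653 = 662877)
L(0)*(197 - 291) + K = 0*(197 - 291) + 662877 = 0*(-94) + 662877 = 0 + 662877 = 662877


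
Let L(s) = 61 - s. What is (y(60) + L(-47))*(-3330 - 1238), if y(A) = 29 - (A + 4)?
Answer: -333464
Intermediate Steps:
y(A) = 25 - A (y(A) = 29 - (4 + A) = 29 + (-4 - A) = 25 - A)
(y(60) + L(-47))*(-3330 - 1238) = ((25 - 1*60) + (61 - 1*(-47)))*(-3330 - 1238) = ((25 - 60) + (61 + 47))*(-4568) = (-35 + 108)*(-4568) = 73*(-4568) = -333464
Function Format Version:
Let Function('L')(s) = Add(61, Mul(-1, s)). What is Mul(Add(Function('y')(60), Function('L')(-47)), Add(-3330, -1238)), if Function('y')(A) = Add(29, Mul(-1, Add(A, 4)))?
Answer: -333464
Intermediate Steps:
Function('y')(A) = Add(25, Mul(-1, A)) (Function('y')(A) = Add(29, Mul(-1, Add(4, A))) = Add(29, Add(-4, Mul(-1, A))) = Add(25, Mul(-1, A)))
Mul(Add(Function('y')(60), Function('L')(-47)), Add(-3330, -1238)) = Mul(Add(Add(25, Mul(-1, 60)), Add(61, Mul(-1, -47))), Add(-3330, -1238)) = Mul(Add(Add(25, -60), Add(61, 47)), -4568) = Mul(Add(-35, 108), -4568) = Mul(73, -4568) = -333464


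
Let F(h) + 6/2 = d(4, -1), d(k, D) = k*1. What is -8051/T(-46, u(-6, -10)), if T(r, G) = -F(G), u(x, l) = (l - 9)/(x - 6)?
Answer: 8051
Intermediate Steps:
d(k, D) = k
F(h) = 1 (F(h) = -3 + 4 = 1)
u(x, l) = (-9 + l)/(-6 + x)
T(r, G) = -1 (T(r, G) = -1*1 = -1)
-8051/T(-46, u(-6, -10)) = -8051/(-1) = -8051*(-1) = 8051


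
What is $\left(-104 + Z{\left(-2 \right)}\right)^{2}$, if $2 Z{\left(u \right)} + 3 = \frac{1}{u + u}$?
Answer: $\frac{714025}{64} \approx 11157.0$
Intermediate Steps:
$Z{\left(u \right)} = - \frac{3}{2} + \frac{1}{4 u}$ ($Z{\left(u \right)} = - \frac{3}{2} + \frac{1}{2 \left(u + u\right)} = - \frac{3}{2} + \frac{1}{2 \cdot 2 u} = - \frac{3}{2} + \frac{\frac{1}{2} \frac{1}{u}}{2} = - \frac{3}{2} + \frac{1}{4 u}$)
$\left(-104 + Z{\left(-2 \right)}\right)^{2} = \left(-104 + \frac{1 - -12}{4 \left(-2\right)}\right)^{2} = \left(-104 + \frac{1}{4} \left(- \frac{1}{2}\right) \left(1 + 12\right)\right)^{2} = \left(-104 + \frac{1}{4} \left(- \frac{1}{2}\right) 13\right)^{2} = \left(-104 - \frac{13}{8}\right)^{2} = \left(- \frac{845}{8}\right)^{2} = \frac{714025}{64}$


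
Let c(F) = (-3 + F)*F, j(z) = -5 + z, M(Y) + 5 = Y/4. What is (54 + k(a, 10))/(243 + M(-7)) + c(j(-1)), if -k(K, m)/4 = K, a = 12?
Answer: 17018/315 ≈ 54.025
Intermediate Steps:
M(Y) = -5 + Y/4
c(F) = F*(-3 + F)
k(K, m) = -4*K
(54 + k(a, 10))/(243 + M(-7)) + c(j(-1)) = (54 - 4*12)/(243 + (-5 + (1/4)*(-7))) + (-5 - 1)*(-3 + (-5 - 1)) = (54 - 48)/(243 + (-5 - 7/4)) - 6*(-3 - 6) = 6/(243 - 27/4) - 6*(-9) = 6/(945/4) + 54 = 6*(4/945) + 54 = 8/315 + 54 = 17018/315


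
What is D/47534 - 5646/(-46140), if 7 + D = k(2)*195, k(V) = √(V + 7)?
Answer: 24587157/182768230 ≈ 0.13453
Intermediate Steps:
k(V) = √(7 + V)
D = 578 (D = -7 + √(7 + 2)*195 = -7 + √9*195 = -7 + 3*195 = -7 + 585 = 578)
D/47534 - 5646/(-46140) = 578/47534 - 5646/(-46140) = 578*(1/47534) - 5646*(-1/46140) = 289/23767 + 941/7690 = 24587157/182768230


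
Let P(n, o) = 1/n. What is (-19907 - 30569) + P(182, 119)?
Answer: -9186631/182 ≈ -50476.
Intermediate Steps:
(-19907 - 30569) + P(182, 119) = (-19907 - 30569) + 1/182 = -50476 + 1/182 = -9186631/182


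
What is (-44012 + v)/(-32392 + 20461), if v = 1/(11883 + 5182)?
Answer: 751064779/203602515 ≈ 3.6889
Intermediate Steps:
v = 1/17065 ≈ 5.8599e-5
(-44012 + v)/(-32392 + 20461) = (-44012 + 1/17065)/(-32392 + 20461) = -751064779/17065/(-11931) = -751064779/17065*(-1/11931) = 751064779/203602515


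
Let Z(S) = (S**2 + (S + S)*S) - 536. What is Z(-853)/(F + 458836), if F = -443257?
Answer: 2182291/15579 ≈ 140.08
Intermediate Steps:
Z(S) = -536 + 3*S**2 (Z(S) = (S**2 + (2*S)*S) - 536 = (S**2 + 2*S**2) - 536 = 3*S**2 - 536 = -536 + 3*S**2)
Z(-853)/(F + 458836) = (-536 + 3*(-853)**2)/(-443257 + 458836) = (-536 + 3*727609)/15579 = (-536 + 2182827)*(1/15579) = 2182291*(1/15579) = 2182291/15579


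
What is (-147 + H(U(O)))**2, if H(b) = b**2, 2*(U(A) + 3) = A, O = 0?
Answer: 19044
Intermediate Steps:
U(A) = -3 + A/2
(-147 + H(U(O)))**2 = (-147 + (-3 + (1/2)*0)**2)**2 = (-147 + (-3 + 0)**2)**2 = (-147 + (-3)**2)**2 = (-147 + 9)**2 = (-138)**2 = 19044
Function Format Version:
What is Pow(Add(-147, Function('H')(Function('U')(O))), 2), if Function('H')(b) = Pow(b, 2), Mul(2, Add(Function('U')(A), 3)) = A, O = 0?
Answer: 19044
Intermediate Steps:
Function('U')(A) = Add(-3, Mul(Rational(1, 2), A))
Pow(Add(-147, Function('H')(Function('U')(O))), 2) = Pow(Add(-147, Pow(Add(-3, Mul(Rational(1, 2), 0)), 2)), 2) = Pow(Add(-147, Pow(Add(-3, 0), 2)), 2) = Pow(Add(-147, Pow(-3, 2)), 2) = Pow(Add(-147, 9), 2) = Pow(-138, 2) = 19044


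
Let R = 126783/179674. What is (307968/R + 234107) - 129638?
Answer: 22859578553/42261 ≈ 5.4091e+5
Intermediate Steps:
R = 126783/179674 (R = 126783*(1/179674) = 126783/179674 ≈ 0.70563)
(307968/R + 234107) - 129638 = (307968/(126783/179674) + 234107) - 129638 = (307968*(179674/126783) + 234107) - 129638 = (18444614144/42261 + 234107) - 129638 = 28338210071/42261 - 129638 = 22859578553/42261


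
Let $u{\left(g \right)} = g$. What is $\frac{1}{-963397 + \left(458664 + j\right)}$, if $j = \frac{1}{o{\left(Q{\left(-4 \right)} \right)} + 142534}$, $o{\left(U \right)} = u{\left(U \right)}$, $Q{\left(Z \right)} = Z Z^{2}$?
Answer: $- \frac{142470}{71909310509} \approx -1.9812 \cdot 10^{-6}$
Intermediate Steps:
$Q{\left(Z \right)} = Z^{3}$
$o{\left(U \right)} = U$
$j = \frac{1}{142470}$ ($j = \frac{1}{\left(-4\right)^{3} + 142534} = \frac{1}{-64 + 142534} = \frac{1}{142470} \approx 7.019 \cdot 10^{-6}$)
$\frac{1}{-963397 + \left(458664 + j\right)} = \frac{1}{-963397 + \left(458664 + \frac{1}{142470}\right)} = \frac{1}{-963397 + \frac{65345860081}{142470}} = \frac{1}{- \frac{71909310509}{142470}} = - \frac{142470}{71909310509}$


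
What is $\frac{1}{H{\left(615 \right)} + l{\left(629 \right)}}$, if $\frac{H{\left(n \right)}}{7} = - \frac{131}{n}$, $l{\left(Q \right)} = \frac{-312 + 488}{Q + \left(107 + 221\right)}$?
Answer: $- \frac{5945}{7771} \approx -0.76502$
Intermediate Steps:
$l{\left(Q \right)} = \frac{176}{328 + Q}$ ($l{\left(Q \right)} = \frac{176}{Q + 328} = \frac{176}{328 + Q}$)
$H{\left(n \right)} = - \frac{917}{n}$ ($H{\left(n \right)} = 7 \left(- \frac{131}{n}\right) = - \frac{917}{n}$)
$\frac{1}{H{\left(615 \right)} + l{\left(629 \right)}} = \frac{1}{- \frac{917}{615} + \frac{176}{328 + 629}} = \frac{1}{\left(-917\right) \frac{1}{615} + \frac{176}{957}} = \frac{1}{- \frac{917}{615} + 176 \cdot \frac{1}{957}} = \frac{1}{- \frac{917}{615} + \frac{16}{87}} = \frac{1}{- \frac{7771}{5945}} = - \frac{5945}{7771}$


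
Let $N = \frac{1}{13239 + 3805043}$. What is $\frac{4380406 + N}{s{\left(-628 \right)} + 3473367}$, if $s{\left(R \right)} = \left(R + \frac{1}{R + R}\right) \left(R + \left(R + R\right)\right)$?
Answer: $\frac{5575208460831}{5926636135927} \approx 0.9407$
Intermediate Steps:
$N = \frac{1}{3818282} \approx 2.619 \cdot 10^{-7}$
$s{\left(R \right)} = 3 R \left(R + \frac{1}{2 R}\right)$ ($s{\left(R \right)} = \left(R + \frac{1}{2 R}\right) \left(R + 2 R\right) = \left(R + \frac{1}{2 R}\right) 3 R = 3 R \left(R + \frac{1}{2 R}\right)$)
$\frac{4380406 + N}{s{\left(-628 \right)} + 3473367} = \frac{4380406 + \frac{1}{3818282}}{\left(\frac{3}{2} + 3 \left(-628\right)^{2}\right) + 3473367} = \frac{16725625382493}{3818282 \left(\left(\frac{3}{2} + 3 \cdot 394384\right) + 3473367\right)} = \frac{16725625382493}{3818282 \left(\left(\frac{3}{2} + 1183152\right) + 3473367\right)} = \frac{16725625382493}{3818282 \left(\frac{2366307}{2} + 3473367\right)} = \frac{16725625382493}{3818282 \cdot \frac{9313041}{2}} = \frac{16725625382493}{3818282} \cdot \frac{2}{9313041} = \frac{5575208460831}{5926636135927}$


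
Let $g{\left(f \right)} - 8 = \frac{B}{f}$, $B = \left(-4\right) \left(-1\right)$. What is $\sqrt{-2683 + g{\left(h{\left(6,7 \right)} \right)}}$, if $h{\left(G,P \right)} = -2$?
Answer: $i \sqrt{2677} \approx 51.74 i$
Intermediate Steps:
$B = 4$
$g{\left(f \right)} = 8 + \frac{4}{f}$
$\sqrt{-2683 + g{\left(h{\left(6,7 \right)} \right)}} = \sqrt{-2683 + \left(8 + \frac{4}{-2}\right)} = \sqrt{-2683 + \left(8 + 4 \left(- \frac{1}{2}\right)\right)} = \sqrt{-2683 + \left(8 - 2\right)} = \sqrt{-2683 + 6} = \sqrt{-2677} = i \sqrt{2677}$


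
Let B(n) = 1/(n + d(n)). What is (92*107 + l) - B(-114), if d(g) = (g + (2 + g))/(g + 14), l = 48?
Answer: 55266654/5587 ≈ 9892.0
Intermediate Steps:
d(g) = (2 + 2*g)/(14 + g)
B(n) = 1/(n + 2*(1 + n)/(14 + n))
(92*107 + l) - B(-114) = (92*107 + 48) - (14 - 114)/(2 + (-114)² + 16*(-114)) = (9844 + 48) - (-100)/(2 + 12996 - 1824) = 9892 - (-100)/11174 = 9892 - 1*(-50/5587) = 9892 + 50/5587 = 55266654/5587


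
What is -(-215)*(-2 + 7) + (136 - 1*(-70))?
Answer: 1281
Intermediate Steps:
-(-215)*(-2 + 7) + (136 - 1*(-70)) = -(-215)*5 + (136 + 70) = -215*(-5) + 206 = 1075 + 206 = 1281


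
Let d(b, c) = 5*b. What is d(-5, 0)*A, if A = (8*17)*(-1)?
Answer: 3400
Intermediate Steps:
A = -136 (A = 136*(-1) = -136)
d(-5, 0)*A = (5*(-5))*(-136) = -25*(-136) = 3400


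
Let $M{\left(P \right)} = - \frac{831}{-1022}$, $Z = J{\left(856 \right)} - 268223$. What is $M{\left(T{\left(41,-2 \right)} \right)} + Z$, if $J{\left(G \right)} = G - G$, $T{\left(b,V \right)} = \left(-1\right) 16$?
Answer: $- \frac{274123075}{1022} \approx -2.6822 \cdot 10^{5}$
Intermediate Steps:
$T{\left(b,V \right)} = -16$
$J{\left(G \right)} = 0$
$Z = -268223$ ($Z = 0 - 268223 = -268223$)
$M{\left(P \right)} = \frac{831}{1022}$ ($M{\left(P \right)} = \left(-831\right) \left(- \frac{1}{1022}\right) = \frac{831}{1022}$)
$M{\left(T{\left(41,-2 \right)} \right)} + Z = \frac{831}{1022} - 268223 = - \frac{274123075}{1022}$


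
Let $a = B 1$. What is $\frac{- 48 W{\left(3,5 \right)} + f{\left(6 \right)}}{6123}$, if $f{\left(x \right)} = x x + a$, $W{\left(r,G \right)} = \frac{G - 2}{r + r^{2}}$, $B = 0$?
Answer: $\frac{8}{2041} \approx 0.0039196$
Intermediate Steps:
$a = 0$ ($a = 0 \cdot 1 = 0$)
$W{\left(r,G \right)} = \frac{-2 + G}{r + r^{2}}$
$f{\left(x \right)} = x^{2}$ ($f{\left(x \right)} = x x + 0 = x^{2} + 0 = x^{2}$)
$\frac{- 48 W{\left(3,5 \right)} + f{\left(6 \right)}}{6123} = \frac{- 48 \frac{-2 + 5}{3 \left(1 + 3\right)} + 6^{2}}{6123} = \left(- 48 \cdot \frac{1}{3} \cdot \frac{1}{4} \cdot 3 + 36\right) \frac{1}{6123} = \left(\left(-48\right) \frac{1}{4} + 36\right) \frac{1}{6123} = \left(-12 + 36\right) \frac{1}{6123} = 24 \cdot \frac{1}{6123} = \frac{8}{2041}$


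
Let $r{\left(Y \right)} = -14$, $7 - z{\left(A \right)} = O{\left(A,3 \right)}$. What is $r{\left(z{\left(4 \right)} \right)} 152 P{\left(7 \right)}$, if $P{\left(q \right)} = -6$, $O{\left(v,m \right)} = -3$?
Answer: $12768$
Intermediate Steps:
$z{\left(A \right)} = 10$ ($z{\left(A \right)} = 7 - -3 = 7 + 3 = 10$)
$r{\left(z{\left(4 \right)} \right)} 152 P{\left(7 \right)} = \left(-14\right) 152 \left(-6\right) = \left(-2128\right) \left(-6\right) = 12768$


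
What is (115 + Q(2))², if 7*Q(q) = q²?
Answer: 654481/49 ≈ 13357.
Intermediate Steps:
Q(q) = q²/7
(115 + Q(2))² = (115 + (⅐)*2²)² = (115 + (⅐)*4)² = (115 + 4/7)² = (809/7)² = 654481/49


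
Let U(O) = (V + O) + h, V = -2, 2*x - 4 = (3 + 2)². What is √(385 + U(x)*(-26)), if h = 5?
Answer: I*√70 ≈ 8.3666*I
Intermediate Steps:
x = 29/2 (x = 2 + (3 + 2)²/2 = 2 + (½)*5² = 2 + (½)*25 = 2 + 25/2 = 29/2 ≈ 14.500)
U(O) = 3 + O (U(O) = (-2 + O) + 5 = 3 + O)
√(385 + U(x)*(-26)) = √(385 + (3 + 29/2)*(-26)) = √(385 + (35/2)*(-26)) = √(385 - 455) = √(-70) = I*√70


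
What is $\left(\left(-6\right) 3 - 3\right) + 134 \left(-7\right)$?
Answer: $-959$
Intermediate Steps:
$\left(\left(-6\right) 3 - 3\right) + 134 \left(-7\right) = \left(-18 - 3\right) - 938 = -21 - 938 = -959$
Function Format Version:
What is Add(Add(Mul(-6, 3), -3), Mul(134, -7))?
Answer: -959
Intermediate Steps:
Add(Add(Mul(-6, 3), -3), Mul(134, -7)) = Add(Add(-18, -3), -938) = Add(-21, -938) = -959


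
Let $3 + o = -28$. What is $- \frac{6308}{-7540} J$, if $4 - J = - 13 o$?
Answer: $- \frac{629223}{1885} \approx -333.81$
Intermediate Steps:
$o = -31$ ($o = -3 - 28 = -31$)
$J = -399$ ($J = 4 - \left(-13\right) \left(-31\right) = 4 - 403 = -399$)
$- \frac{6308}{-7540} J = - \frac{6308}{-7540} \left(-399\right) = \left(-6308\right) \left(- \frac{1}{7540}\right) \left(-399\right) = \frac{1577}{1885} \left(-399\right) = - \frac{629223}{1885}$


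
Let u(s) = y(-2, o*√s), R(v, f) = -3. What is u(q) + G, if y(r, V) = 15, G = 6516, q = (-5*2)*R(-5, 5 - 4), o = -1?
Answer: 6531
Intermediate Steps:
q = 30 (q = -5*2*(-3) = -10*(-3) = 30)
u(s) = 15
u(q) + G = 15 + 6516 = 6531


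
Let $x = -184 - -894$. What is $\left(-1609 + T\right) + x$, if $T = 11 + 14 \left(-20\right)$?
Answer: $-1168$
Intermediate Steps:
$x = 710$ ($x = -184 + 894 = 710$)
$T = -269$ ($T = 11 - 280 = -269$)
$\left(-1609 + T\right) + x = \left(-1609 - 269\right) + 710 = -1878 + 710 = -1168$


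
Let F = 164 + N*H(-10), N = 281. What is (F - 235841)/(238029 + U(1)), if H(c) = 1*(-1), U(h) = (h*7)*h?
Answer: -117979/119018 ≈ -0.99127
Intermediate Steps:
U(h) = 7*h² (U(h) = (7*h)*h = 7*h²)
H(c) = -1
F = -117 (F = 164 + 281*(-1) = 164 - 281 = -117)
(F - 235841)/(238029 + U(1)) = (-117 - 235841)/(238029 + 7*1²) = -235958/(238029 + 7*1) = -235958/(238029 + 7) = -235958/238036 = -235958*1/238036 = -117979/119018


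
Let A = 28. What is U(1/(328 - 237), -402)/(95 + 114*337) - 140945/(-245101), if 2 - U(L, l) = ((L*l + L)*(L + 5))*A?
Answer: 6601430753445/11167017003779 ≈ 0.59115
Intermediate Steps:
U(L, l) = 2 - 28*(5 + L)*(L + L*l) (U(L, l) = 2 - (L*l + L)*(L + 5)*28 = 2 - (L + L*l)*(5 + L)*28 = 2 - (5 + L)*(L + L*l)*28 = 2 - 28*(5 + L)*(L + L*l))
U(1/(328 - 237), -402)/(95 + 114*337) - 140945/(-245101) = (2 - 140/(328 - 237) - 28/(328 - 237)² - 140*(-402)/(328 - 237) - 28*(-402)*(1/(328 - 237))²)/(95 + 114*337) - 140945/(-245101) = (2 - 140/91 - 28*(1/91)² - 140*(-402)/91 - 28*(-402)*(1/91)²)/(95 + 38418) - 140945*(-1/245101) = (2 - 140*1/91 - 28*(1/91)² - 140*1/91*(-402) - 28*(-402)*(1/91)²)/38513 + 140945/245101 = (2 - 20/13 - 28*1/8281 + 8040/13 - 28*(-402)*1/8281)*(1/38513) + 140945/245101 = (2 - 20/13 - 4/1183 + 8040/13 + 1608/1183)*(1/38513) + 140945/245101 = (733790/1183)*(1/38513) + 140945/245101 = 733790/45560879 + 140945/245101 = 6601430753445/11167017003779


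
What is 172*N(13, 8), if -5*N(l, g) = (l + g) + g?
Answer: -4988/5 ≈ -997.60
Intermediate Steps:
N(l, g) = -2*g/5 - l/5 (N(l, g) = -((l + g) + g)/5 = -((g + l) + g)/5 = -(l + 2*g)/5 = -2*g/5 - l/5)
172*N(13, 8) = 172*(-2/5*8 - 1/5*13) = 172*(-16/5 - 13/5) = 172*(-29/5) = -4988/5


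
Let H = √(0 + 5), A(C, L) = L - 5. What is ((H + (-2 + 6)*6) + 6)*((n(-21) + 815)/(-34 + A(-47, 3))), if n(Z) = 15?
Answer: -2075/3 - 415*√5/18 ≈ -743.22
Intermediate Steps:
A(C, L) = -5 + L
H = √5 ≈ 2.2361
((H + (-2 + 6)*6) + 6)*((n(-21) + 815)/(-34 + A(-47, 3))) = ((√5 + (-2 + 6)*6) + 6)*((15 + 815)/(-34 + (-5 + 3))) = ((√5 + 4*6) + 6)*(830/(-34 - 2)) = ((√5 + 24) + 6)*(830/(-36)) = ((24 + √5) + 6)*(830*(-1/36)) = (30 + √5)*(-415/18) = -2075/3 - 415*√5/18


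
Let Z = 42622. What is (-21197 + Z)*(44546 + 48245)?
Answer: 1988047175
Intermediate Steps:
(-21197 + Z)*(44546 + 48245) = (-21197 + 42622)*(44546 + 48245) = 21425*92791 = 1988047175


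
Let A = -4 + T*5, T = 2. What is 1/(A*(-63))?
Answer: -1/378 ≈ -0.0026455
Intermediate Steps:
A = 6 (A = -4 + 2*5 = -4 + 10 = 6)
1/(A*(-63)) = 1/(6*(-63)) = 1/(-378) = -1/378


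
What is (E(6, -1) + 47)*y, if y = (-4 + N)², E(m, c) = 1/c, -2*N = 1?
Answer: 1863/2 ≈ 931.50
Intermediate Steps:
N = -½ (N = -½*1 = -½ ≈ -0.50000)
y = 81/4 (y = (-4 - ½)² = (-9/2)² = 81/4 ≈ 20.250)
(E(6, -1) + 47)*y = (1/(-1) + 47)*(81/4) = (-1 + 47)*(81/4) = 46*(81/4) = 1863/2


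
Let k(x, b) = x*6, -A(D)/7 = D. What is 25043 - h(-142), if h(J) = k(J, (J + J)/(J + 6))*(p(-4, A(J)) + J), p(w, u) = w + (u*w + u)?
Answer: -2640013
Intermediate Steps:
A(D) = -7*D
p(w, u) = u + w + u*w (p(w, u) = w + (u + u*w) = u + w + u*w)
k(x, b) = 6*x
h(J) = 6*J*(-4 + 22*J) (h(J) = (6*J)*((-7*J - 4 - 7*J*(-4)) + J) = (6*J)*((-7*J - 4 + 28*J) + J) = (6*J)*((-4 + 21*J) + J) = (6*J)*(-4 + 22*J) = 6*J*(-4 + 22*J))
25043 - h(-142) = 25043 - 12*(-142)*(-2 + 11*(-142)) = 25043 - 12*(-142)*(-2 - 1562) = 25043 - 12*(-142)*(-1564) = 25043 - 1*2665056 = 25043 - 2665056 = -2640013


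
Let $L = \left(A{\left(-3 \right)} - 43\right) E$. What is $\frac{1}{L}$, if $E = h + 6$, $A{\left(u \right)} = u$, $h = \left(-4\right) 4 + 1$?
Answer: $\frac{1}{414} \approx 0.0024155$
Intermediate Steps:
$h = -15$ ($h = -16 + 1 = -15$)
$E = -9$ ($E = -15 + 6 = -9$)
$L = 414$ ($L = \left(-3 - 43\right) \left(-9\right) = \left(-46\right) \left(-9\right) = 414$)
$\frac{1}{L} = \frac{1}{414}$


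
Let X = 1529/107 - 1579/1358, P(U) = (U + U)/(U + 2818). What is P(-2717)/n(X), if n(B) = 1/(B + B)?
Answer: -10364969186/7337953 ≈ -1412.5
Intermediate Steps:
P(U) = 2*U/(2818 + U) (P(U) = (2*U)/(2818 + U) = 2*U/(2818 + U))
X = 1907429/145306 (X = 1529*(1/107) - 1579*1/1358 = 1529/107 - 1579/1358 = 1907429/145306 ≈ 13.127)
n(B) = 1/(2*B)
P(-2717)/n(X) = (2*(-2717)/(2818 - 2717))/((1/(2*(1907429/145306)))) = (2*(-2717)/101)/(((½)*(145306/1907429))) = (2*(-2717)*(1/101))/(72653/1907429) = -5434/101*1907429/72653 = -10364969186/7337953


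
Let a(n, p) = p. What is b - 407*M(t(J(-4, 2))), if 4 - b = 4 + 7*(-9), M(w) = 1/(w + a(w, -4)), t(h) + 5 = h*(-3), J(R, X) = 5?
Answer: 1919/24 ≈ 79.958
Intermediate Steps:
t(h) = -5 - 3*h (t(h) = -5 + h*(-3) = -5 - 3*h)
M(w) = 1/(-4 + w) (M(w) = 1/(w - 4) = 1/(-4 + w))
b = 63 (b = 4 - (4 + 7*(-9)) = 4 - (4 - 63) = 4 - 1*(-59) = 4 + 59 = 63)
b - 407*M(t(J(-4, 2))) = 63 - 407/(-4 + (-5 - 3*5)) = 63 - 407/(-4 + (-5 - 15)) = 63 - 407/(-4 - 20) = 63 - 407/(-24) = 63 - 407*(-1/24) = 63 + 407/24 = 1919/24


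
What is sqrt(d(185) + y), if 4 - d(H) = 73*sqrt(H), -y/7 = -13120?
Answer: sqrt(91844 - 73*sqrt(185)) ≈ 301.42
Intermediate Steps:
y = 91840 (y = -7*(-13120) = 91840)
d(H) = 4 - 73*sqrt(H)
sqrt(d(185) + y) = sqrt((4 - 73*sqrt(185)) + 91840) = sqrt(91844 - 73*sqrt(185))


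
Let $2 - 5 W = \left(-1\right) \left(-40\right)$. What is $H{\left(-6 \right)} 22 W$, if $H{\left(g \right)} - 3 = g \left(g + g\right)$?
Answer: $-12540$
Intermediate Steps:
$H{\left(g \right)} = 3 + 2 g^{2}$ ($H{\left(g \right)} = 3 + g \left(g + g\right) = 3 + g 2 g = 3 + 2 g^{2}$)
$W = - \frac{38}{5}$ ($W = \frac{2}{5} - \frac{\left(-1\right) \left(-40\right)}{5} = \frac{2}{5} - 8 = - \frac{38}{5} \approx -7.6$)
$H{\left(-6 \right)} 22 W = \left(3 + 2 \left(-6\right)^{2}\right) 22 \left(- \frac{38}{5}\right) = \left(3 + 2 \cdot 36\right) 22 \left(- \frac{38}{5}\right) = \left(3 + 72\right) 22 \left(- \frac{38}{5}\right) = 75 \cdot 22 \left(- \frac{38}{5}\right) = 1650 \left(- \frac{38}{5}\right) = -12540$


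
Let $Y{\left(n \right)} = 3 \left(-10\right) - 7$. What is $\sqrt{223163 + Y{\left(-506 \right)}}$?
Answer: $\sqrt{223126} \approx 472.36$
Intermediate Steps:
$Y{\left(n \right)} = -37$ ($Y{\left(n \right)} = -30 - 7 = -37$)
$\sqrt{223163 + Y{\left(-506 \right)}} = \sqrt{223163 - 37} = \sqrt{223126}$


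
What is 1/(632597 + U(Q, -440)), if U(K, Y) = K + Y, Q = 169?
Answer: 1/632326 ≈ 1.5815e-6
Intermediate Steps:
1/(632597 + U(Q, -440)) = 1/(632597 + (169 - 440)) = 1/(632597 - 271) = 1/632326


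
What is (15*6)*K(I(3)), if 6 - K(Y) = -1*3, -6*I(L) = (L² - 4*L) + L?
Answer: 810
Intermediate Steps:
I(L) = L/2 - L²/6 (I(L) = -((L² - 4*L) + L)/6 = -(L² - 3*L)/6 = L/2 - L²/6)
K(Y) = 9 (K(Y) = 6 - (-1)*3 = 6 - 1*(-3) = 6 + 3 = 9)
(15*6)*K(I(3)) = (15*6)*9 = 90*9 = 810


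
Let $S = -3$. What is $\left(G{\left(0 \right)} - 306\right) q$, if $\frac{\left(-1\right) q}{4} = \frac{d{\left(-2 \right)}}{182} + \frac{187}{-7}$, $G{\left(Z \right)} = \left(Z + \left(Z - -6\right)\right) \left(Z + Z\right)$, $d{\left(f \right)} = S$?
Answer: $- \frac{425340}{13} \approx -32718.0$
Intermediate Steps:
$d{\left(f \right)} = -3$
$G{\left(Z \right)} = 2 Z \left(6 + 2 Z\right)$ ($G{\left(Z \right)} = \left(Z + \left(Z + 6\right)\right) 2 Z = \left(Z + \left(6 + Z\right)\right) 2 Z = \left(6 + 2 Z\right) 2 Z = 2 Z \left(6 + 2 Z\right)$)
$q = \frac{1390}{13}$ ($q = - 4 \left(- \frac{3}{182} + \frac{187}{-7}\right) = - 4 \left(\left(-3\right) \frac{1}{182} + 187 \left(- \frac{1}{7}\right)\right) = - 4 \left(- \frac{3}{182} - \frac{187}{7}\right) = \left(-4\right) \left(- \frac{695}{26}\right) = \frac{1390}{13} \approx 106.92$)
$\left(G{\left(0 \right)} - 306\right) q = \left(4 \cdot 0 \left(3 + 0\right) - 306\right) \frac{1390}{13} = \left(4 \cdot 0 \cdot 3 - 306\right) \frac{1390}{13} = \left(0 - 306\right) \frac{1390}{13} = \left(-306\right) \frac{1390}{13} = - \frac{425340}{13}$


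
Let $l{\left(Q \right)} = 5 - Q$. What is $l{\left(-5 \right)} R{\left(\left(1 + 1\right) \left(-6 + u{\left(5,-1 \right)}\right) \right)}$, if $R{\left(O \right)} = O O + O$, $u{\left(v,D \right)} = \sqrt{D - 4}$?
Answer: $1120 - 460 i \sqrt{5} \approx 1120.0 - 1028.6 i$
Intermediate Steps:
$u{\left(v,D \right)} = \sqrt{-4 + D}$
$R{\left(O \right)} = O + O^{2}$ ($R{\left(O \right)} = O^{2} + O = O + O^{2}$)
$l{\left(-5 \right)} R{\left(\left(1 + 1\right) \left(-6 + u{\left(5,-1 \right)}\right) \right)} = \left(5 - -5\right) \left(1 + 1\right) \left(-6 + \sqrt{-4 - 1}\right) \left(1 + \left(1 + 1\right) \left(-6 + \sqrt{-4 - 1}\right)\right) = \left(5 + 5\right) 2 \left(-6 + \sqrt{-5}\right) \left(1 + 2 \left(-6 + \sqrt{-5}\right)\right) = 10 \cdot 2 \left(-6 + i \sqrt{5}\right) \left(1 + 2 \left(-6 + i \sqrt{5}\right)\right) = 10 \left(-12 + 2 i \sqrt{5}\right) \left(1 - \left(12 - 2 i \sqrt{5}\right)\right) = 10 \left(-12 + 2 i \sqrt{5}\right) \left(-11 + 2 i \sqrt{5}\right)$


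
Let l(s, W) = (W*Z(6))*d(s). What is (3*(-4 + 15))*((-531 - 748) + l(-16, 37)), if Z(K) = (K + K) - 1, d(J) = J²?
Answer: 3396129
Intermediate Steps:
Z(K) = -1 + 2*K (Z(K) = 2*K - 1 = -1 + 2*K)
l(s, W) = 11*W*s² (l(s, W) = (W*(-1 + 2*6))*s² = (W*(-1 + 12))*s² = (W*11)*s² = (11*W)*s² = 11*W*s²)
(3*(-4 + 15))*((-531 - 748) + l(-16, 37)) = (3*(-4 + 15))*((-531 - 748) + 11*37*(-16)²) = (3*11)*(-1279 + 11*37*256) = 33*(-1279 + 104192) = 33*102913 = 3396129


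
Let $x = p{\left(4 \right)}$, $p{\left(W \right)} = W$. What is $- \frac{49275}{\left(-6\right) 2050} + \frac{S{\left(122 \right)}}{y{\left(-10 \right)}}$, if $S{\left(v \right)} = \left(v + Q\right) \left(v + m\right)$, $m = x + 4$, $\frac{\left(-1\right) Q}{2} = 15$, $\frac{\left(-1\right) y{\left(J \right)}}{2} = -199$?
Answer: $\frac{1111463}{32636} \approx 34.056$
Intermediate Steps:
$y{\left(J \right)} = 398$ ($y{\left(J \right)} = \left(-2\right) \left(-199\right) = 398$)
$Q = -30$ ($Q = \left(-2\right) 15 = -30$)
$x = 4$
$m = 8$ ($m = 4 + 4 = 8$)
$S{\left(v \right)} = \left(-30 + v\right) \left(8 + v\right)$ ($S{\left(v \right)} = \left(v - 30\right) \left(v + 8\right) = \left(-30 + v\right) \left(8 + v\right)$)
$- \frac{49275}{\left(-6\right) 2050} + \frac{S{\left(122 \right)}}{y{\left(-10 \right)}} = - \frac{49275}{\left(-6\right) 2050} + \frac{-240 + 122^{2} - 2684}{398} = - \frac{49275}{-12300} + \left(-240 + 14884 - 2684\right) \frac{1}{398} = \left(-49275\right) \left(- \frac{1}{12300}\right) + 11960 \cdot \frac{1}{398} = \frac{657}{164} + \frac{5980}{199} = \frac{1111463}{32636}$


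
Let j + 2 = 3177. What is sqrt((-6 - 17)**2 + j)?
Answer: 2*sqrt(926) ≈ 60.860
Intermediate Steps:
j = 3175 (j = -2 + 3177 = 3175)
sqrt((-6 - 17)**2 + j) = sqrt((-6 - 17)**2 + 3175) = sqrt((-23)**2 + 3175) = sqrt(529 + 3175) = sqrt(3704) = 2*sqrt(926)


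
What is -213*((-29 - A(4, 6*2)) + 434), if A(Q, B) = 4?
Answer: -85413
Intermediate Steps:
-213*((-29 - A(4, 6*2)) + 434) = -213*((-29 - 1*4) + 434) = -213*((-29 - 4) + 434) = -213*(-33 + 434) = -213*401 = -85413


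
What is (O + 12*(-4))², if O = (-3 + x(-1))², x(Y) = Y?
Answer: 1024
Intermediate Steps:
O = 16 (O = (-3 - 1)² = (-4)² = 16)
(O + 12*(-4))² = (16 + 12*(-4))² = (16 - 48)² = (-32)² = 1024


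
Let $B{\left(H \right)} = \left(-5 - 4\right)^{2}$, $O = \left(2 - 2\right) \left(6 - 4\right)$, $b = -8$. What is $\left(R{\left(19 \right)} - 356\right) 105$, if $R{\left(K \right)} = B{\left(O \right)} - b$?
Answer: $-28035$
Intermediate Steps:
$O = 0$ ($O = 0 \cdot 2 = 0$)
$B{\left(H \right)} = 81$ ($B{\left(H \right)} = \left(-9\right)^{2} = 81$)
$R{\left(K \right)} = 89$ ($R{\left(K \right)} = 81 - -8 = 81 + 8 = 89$)
$\left(R{\left(19 \right)} - 356\right) 105 = \left(89 - 356\right) 105 = \left(-267\right) 105 = -28035$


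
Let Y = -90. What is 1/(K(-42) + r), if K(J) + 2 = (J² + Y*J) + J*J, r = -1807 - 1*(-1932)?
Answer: 1/7431 ≈ 0.00013457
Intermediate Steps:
r = 125 (r = -1807 + 1932 = 125)
K(J) = -2 - 90*J + 2*J² (K(J) = -2 + ((J² - 90*J) + J*J) = -2 + ((J² - 90*J) + J²) = -2 + (-90*J + 2*J²) = -2 - 90*J + 2*J²)
1/(K(-42) + r) = 1/((-2 - 90*(-42) + 2*(-42)²) + 125) = 1/((-2 + 3780 + 2*1764) + 125) = 1/((-2 + 3780 + 3528) + 125) = 1/(7306 + 125) = 1/7431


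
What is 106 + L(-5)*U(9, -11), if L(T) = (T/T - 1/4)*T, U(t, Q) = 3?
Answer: 379/4 ≈ 94.750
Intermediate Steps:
L(T) = 3*T/4 (L(T) = (1 - 1*1/4)*T = (1 - 1/4)*T = 3*T/4)
106 + L(-5)*U(9, -11) = 106 + ((3/4)*(-5))*3 = 106 - 15/4*3 = 106 - 45/4 = 379/4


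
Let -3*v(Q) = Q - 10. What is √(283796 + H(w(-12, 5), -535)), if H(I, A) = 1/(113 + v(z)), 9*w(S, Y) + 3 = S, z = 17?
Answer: 5*√312811313/166 ≈ 532.72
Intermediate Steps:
w(S, Y) = -⅓ + S/9
v(Q) = 10/3 - Q/3 (v(Q) = -(Q - 10)/3 = -(-10 + Q)/3 = 10/3 - Q/3)
H(I, A) = 3/332 (H(I, A) = 1/(113 + (10/3 - ⅓*17)) = 1/(113 + (10/3 - 17/3)) = 1/(113 - 7/3) = 1/(332/3) = 3/332)
√(283796 + H(w(-12, 5), -535)) = √(283796 + 3/332) = √(94220275/332) = 5*√312811313/166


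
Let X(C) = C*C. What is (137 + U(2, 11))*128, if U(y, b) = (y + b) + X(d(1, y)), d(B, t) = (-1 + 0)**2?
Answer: 19328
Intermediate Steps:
d(B, t) = 1 (d(B, t) = (-1)**2 = 1)
X(C) = C**2
U(y, b) = 1 + b + y (U(y, b) = (y + b) + 1**2 = (b + y) + 1 = 1 + b + y)
(137 + U(2, 11))*128 = (137 + (1 + 11 + 2))*128 = (137 + 14)*128 = 151*128 = 19328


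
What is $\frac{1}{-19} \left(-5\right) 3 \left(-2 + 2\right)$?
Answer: $0$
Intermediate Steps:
$\frac{1}{-19} \left(-5\right) 3 \left(-2 + 2\right) = \left(- \frac{1}{19}\right) \left(-5\right) 3 \cdot 0 = \frac{5}{19} \cdot 0 = 0$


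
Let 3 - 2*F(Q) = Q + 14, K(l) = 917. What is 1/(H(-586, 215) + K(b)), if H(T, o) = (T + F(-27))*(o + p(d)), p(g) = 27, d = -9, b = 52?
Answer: -1/138959 ≈ -7.1964e-6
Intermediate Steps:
F(Q) = -11/2 - Q/2 (F(Q) = 3/2 - (Q + 14)/2 = 3/2 - (14 + Q)/2 = 3/2 + (-7 - Q/2) = -11/2 - Q/2)
H(T, o) = (8 + T)*(27 + o) (H(T, o) = (T + (-11/2 - ½*(-27)))*(o + 27) = (T + (-11/2 + 27/2))*(27 + o) = (T + 8)*(27 + o) = (8 + T)*(27 + o))
1/(H(-586, 215) + K(b)) = 1/((216 + 8*215 + 27*(-586) - 586*215) + 917) = 1/((216 + 1720 - 15822 - 125990) + 917) = 1/(-139876 + 917) = 1/(-138959) = -1/138959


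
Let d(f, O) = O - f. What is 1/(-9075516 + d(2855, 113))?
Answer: -1/9078258 ≈ -1.1015e-7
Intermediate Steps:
1/(-9075516 + d(2855, 113)) = 1/(-9075516 + (113 - 1*2855)) = 1/(-9075516 + (113 - 2855)) = 1/(-9075516 - 2742) = 1/(-9078258) = -1/9078258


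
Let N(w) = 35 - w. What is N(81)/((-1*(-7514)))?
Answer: -23/3757 ≈ -0.0061219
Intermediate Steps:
N(81)/((-1*(-7514))) = (35 - 1*81)/((-1*(-7514))) = (35 - 81)/7514 = -46*1/7514 = -23/3757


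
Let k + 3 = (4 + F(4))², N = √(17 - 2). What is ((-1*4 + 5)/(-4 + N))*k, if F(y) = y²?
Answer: -1588 - 397*√15 ≈ -3125.6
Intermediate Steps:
N = √15 ≈ 3.8730
k = 397 (k = -3 + (4 + 4²)² = -3 + (4 + 16)² = -3 + 20² = -3 + 400 = 397)
((-1*4 + 5)/(-4 + N))*k = ((-1*4 + 5)/(-4 + √15))*397 = ((-4 + 5)/(-4 + √15))*397 = (1/(-4 + √15))*397 = 397/(-4 + √15)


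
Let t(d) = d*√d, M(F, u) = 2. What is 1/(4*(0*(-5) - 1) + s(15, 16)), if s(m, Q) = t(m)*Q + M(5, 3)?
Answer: 1/431998 + 60*√15/215999 ≈ 0.0010781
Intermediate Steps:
t(d) = d^(3/2)
s(m, Q) = 2 + Q*m^(3/2) (s(m, Q) = m^(3/2)*Q + 2 = Q*m^(3/2) + 2 = 2 + Q*m^(3/2))
1/(4*(0*(-5) - 1) + s(15, 16)) = 1/(4*(0*(-5) - 1) + (2 + 16*15^(3/2))) = 1/(4*(0 - 1) + (2 + 16*(15*√15))) = 1/(4*(-1) + (2 + 240*√15)) = 1/(-4 + (2 + 240*√15)) = 1/(-2 + 240*√15)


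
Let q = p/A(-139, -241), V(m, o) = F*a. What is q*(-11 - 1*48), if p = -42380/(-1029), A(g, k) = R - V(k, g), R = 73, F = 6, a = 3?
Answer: -500084/11319 ≈ -44.181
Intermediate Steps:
V(m, o) = 18 (V(m, o) = 6*3 = 18)
A(g, k) = 55 (A(g, k) = 73 - 1*18 = 73 - 18 = 55)
p = 42380/1029 (p = -42380*(-1/1029) = 42380/1029 ≈ 41.186)
q = 8476/11319 (q = (42380/1029)/55 = (42380/1029)*(1/55) = 8476/11319 ≈ 0.74883)
q*(-11 - 1*48) = 8476*(-11 - 1*48)/11319 = 8476*(-11 - 48)/11319 = (8476/11319)*(-59) = -500084/11319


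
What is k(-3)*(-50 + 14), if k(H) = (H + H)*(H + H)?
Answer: -1296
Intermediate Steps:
k(H) = 4*H**2 (k(H) = (2*H)*(2*H) = 4*H**2)
k(-3)*(-50 + 14) = (4*(-3)**2)*(-50 + 14) = (4*9)*(-36) = 36*(-36) = -1296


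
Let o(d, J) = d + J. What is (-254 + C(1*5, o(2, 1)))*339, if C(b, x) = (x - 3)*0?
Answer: -86106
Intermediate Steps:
o(d, J) = J + d
C(b, x) = 0 (C(b, x) = (-3 + x)*0 = 0)
(-254 + C(1*5, o(2, 1)))*339 = (-254 + 0)*339 = -254*339 = -86106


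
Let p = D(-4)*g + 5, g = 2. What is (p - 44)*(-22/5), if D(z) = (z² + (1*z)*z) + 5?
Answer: -154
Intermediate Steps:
D(z) = 5 + 2*z² (D(z) = (z² + z*z) + 5 = (z² + z²) + 5 = 2*z² + 5 = 5 + 2*z²)
p = 79 (p = (5 + 2*(-4)²)*2 + 5 = (5 + 2*16)*2 + 5 = (5 + 32)*2 + 5 = 37*2 + 5 = 74 + 5 = 79)
(p - 44)*(-22/5) = (79 - 44)*(-22/5) = 35*(-22*⅕) = 35*(-22/5) = -154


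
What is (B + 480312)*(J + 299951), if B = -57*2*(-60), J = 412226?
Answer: 346938449904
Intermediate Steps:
B = 6840 (B = -114*(-60) = 6840)
(B + 480312)*(J + 299951) = (6840 + 480312)*(412226 + 299951) = 487152*712177 = 346938449904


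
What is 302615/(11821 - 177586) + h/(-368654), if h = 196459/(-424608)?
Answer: -3157955577532103/1729851019271232 ≈ -1.8256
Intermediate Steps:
h = -196459/424608 (h = 196459*(-1/424608) = -196459/424608 ≈ -0.46268)
302615/(11821 - 177586) + h/(-368654) = 302615/(11821 - 177586) - 196459/424608/(-368654) = 302615/(-165765) - 196459/424608*(-1/368654) = 302615*(-1/165765) + 196459/156533437632 = -60523/33153 + 196459/156533437632 = -3157955577532103/1729851019271232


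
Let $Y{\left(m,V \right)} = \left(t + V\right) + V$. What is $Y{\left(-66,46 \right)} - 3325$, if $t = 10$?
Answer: $-3223$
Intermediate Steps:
$Y{\left(m,V \right)} = 10 + 2 V$ ($Y{\left(m,V \right)} = \left(10 + V\right) + V = 10 + 2 V$)
$Y{\left(-66,46 \right)} - 3325 = \left(10 + 2 \cdot 46\right) - 3325 = \left(10 + 92\right) - 3325 = 102 - 3325 = -3223$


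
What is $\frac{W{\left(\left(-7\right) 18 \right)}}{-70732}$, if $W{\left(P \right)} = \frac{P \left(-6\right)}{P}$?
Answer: $\frac{3}{35366} \approx 8.4827 \cdot 10^{-5}$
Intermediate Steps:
$W{\left(P \right)} = -6$ ($W{\left(P \right)} = \frac{\left(-6\right) P}{P} = -6$)
$\frac{W{\left(\left(-7\right) 18 \right)}}{-70732} = - \frac{6}{-70732} = \left(-6\right) \left(- \frac{1}{70732}\right) = \frac{3}{35366}$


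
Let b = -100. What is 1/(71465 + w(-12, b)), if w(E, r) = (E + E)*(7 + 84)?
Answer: 1/69281 ≈ 1.4434e-5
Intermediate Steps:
w(E, r) = 182*E (w(E, r) = (2*E)*91 = 182*E)
1/(71465 + w(-12, b)) = 1/(71465 + 182*(-12)) = 1/(71465 - 2184) = 1/69281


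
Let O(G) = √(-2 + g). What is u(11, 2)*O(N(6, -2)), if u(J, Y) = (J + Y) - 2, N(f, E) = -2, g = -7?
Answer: 33*I ≈ 33.0*I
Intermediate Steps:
u(J, Y) = -2 + J + Y
O(G) = 3*I (O(G) = √(-2 - 7) = √(-9) = 3*I)
u(11, 2)*O(N(6, -2)) = (-2 + 11 + 2)*(3*I) = 11*(3*I) = 33*I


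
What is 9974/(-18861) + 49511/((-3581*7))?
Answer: -169120747/67541241 ≈ -2.5040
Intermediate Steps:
9974/(-18861) + 49511/((-3581*7)) = 9974*(-1/18861) + 49511/(-25067) = -9974/18861 + 49511*(-1/25067) = -9974/18861 - 7073/3581 = -169120747/67541241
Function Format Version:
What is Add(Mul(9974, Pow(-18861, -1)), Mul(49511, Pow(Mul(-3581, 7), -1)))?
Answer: Rational(-169120747, 67541241) ≈ -2.5040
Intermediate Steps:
Add(Mul(9974, Pow(-18861, -1)), Mul(49511, Pow(Mul(-3581, 7), -1))) = Add(Mul(9974, Rational(-1, 18861)), Mul(49511, Pow(-25067, -1))) = Add(Rational(-9974, 18861), Mul(49511, Rational(-1, 25067))) = Add(Rational(-9974, 18861), Rational(-7073, 3581)) = Rational(-169120747, 67541241)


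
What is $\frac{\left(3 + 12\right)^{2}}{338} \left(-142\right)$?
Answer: $- \frac{15975}{169} \approx -94.527$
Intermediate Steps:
$\frac{\left(3 + 12\right)^{2}}{338} \left(-142\right) = 15^{2} \cdot \frac{1}{338} \left(-142\right) = 225 \cdot \frac{1}{338} \left(-142\right) = \frac{225}{338} \left(-142\right) = - \frac{15975}{169}$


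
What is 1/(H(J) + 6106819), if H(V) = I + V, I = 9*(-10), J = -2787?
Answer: 1/6103942 ≈ 1.6383e-7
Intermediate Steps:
I = -90
H(V) = -90 + V
1/(H(J) + 6106819) = 1/((-90 - 2787) + 6106819) = 1/(-2877 + 6106819) = 1/6103942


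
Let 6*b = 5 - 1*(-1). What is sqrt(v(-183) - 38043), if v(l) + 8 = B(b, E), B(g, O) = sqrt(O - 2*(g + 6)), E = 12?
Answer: sqrt(-38051 + I*sqrt(2)) ≈ 0.004 + 195.07*I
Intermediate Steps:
b = 1 (b = (5 - 1*(-1))/6 = (5 + 1)/6 = (1/6)*6 = 1)
B(g, O) = sqrt(-12 + O - 2*g) (B(g, O) = sqrt(O - 2*(6 + g)) = sqrt(O + (-12 - 2*g)) = sqrt(-12 + O - 2*g))
v(l) = -8 + I*sqrt(2) (v(l) = -8 + sqrt(-12 + 12 - 2*1) = -8 + sqrt(-12 + 12 - 2) = -8 + sqrt(-2) = -8 + I*sqrt(2))
sqrt(v(-183) - 38043) = sqrt((-8 + I*sqrt(2)) - 38043) = sqrt(-38051 + I*sqrt(2))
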